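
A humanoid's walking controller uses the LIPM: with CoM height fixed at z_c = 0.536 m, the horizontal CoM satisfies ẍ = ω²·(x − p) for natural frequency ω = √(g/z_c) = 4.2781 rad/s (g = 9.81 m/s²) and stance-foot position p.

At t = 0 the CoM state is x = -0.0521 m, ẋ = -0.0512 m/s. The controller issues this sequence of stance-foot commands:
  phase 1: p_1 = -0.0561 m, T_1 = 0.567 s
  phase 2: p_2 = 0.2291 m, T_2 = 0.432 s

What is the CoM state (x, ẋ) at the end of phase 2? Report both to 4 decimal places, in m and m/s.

x = -0.9845, ẋ = -5.0007

phase 1: p=-0.0561, T=0.567, ωT=2.425683, cosh=5.699183, sinh=5.610765; start (x,ẋ)=(-0.052100, -0.051200) → end (x,ẋ)=(-0.100453, -0.195785)
phase 2: p=0.2291, T=0.432, ωT=1.848139, cosh=3.252763, sinh=3.095233; start (x,ẋ)=(-0.100453, -0.195785) → end (x,ẋ)=(-0.984508, -5.000682)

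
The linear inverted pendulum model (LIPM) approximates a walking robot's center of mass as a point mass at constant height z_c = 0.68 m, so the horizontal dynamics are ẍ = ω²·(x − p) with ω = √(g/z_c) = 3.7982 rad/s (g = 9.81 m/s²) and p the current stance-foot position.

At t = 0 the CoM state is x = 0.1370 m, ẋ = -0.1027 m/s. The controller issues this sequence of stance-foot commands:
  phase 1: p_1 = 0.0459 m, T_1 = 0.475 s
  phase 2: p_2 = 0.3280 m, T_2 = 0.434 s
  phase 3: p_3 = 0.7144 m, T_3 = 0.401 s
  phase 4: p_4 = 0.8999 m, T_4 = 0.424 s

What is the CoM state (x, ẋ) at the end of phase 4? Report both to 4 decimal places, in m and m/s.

x = 2.3605, ẋ = 5.7609

phase 1: p=0.0459, T=0.475, ωT=1.804145, cosh=3.119695, sinh=2.955080; start (x,ẋ)=(0.137000, -0.102700) → end (x,ẋ)=(0.250201, 0.702112)
phase 2: p=0.3280, T=0.434, ωT=1.648419, cosh=2.695553, sinh=2.503200; start (x,ẋ)=(0.250201, 0.702112) → end (x,ẋ)=(0.581016, 1.152900)
phase 3: p=0.7144, T=0.401, ωT=1.523078, cosh=2.402180, sinh=2.184141; start (x,ẋ)=(0.581016, 1.152900) → end (x,ẋ)=(1.056959, 1.662948)
phase 4: p=0.8999, T=0.424, ωT=1.610437, cosh=2.602399, sinh=2.402598; start (x,ẋ)=(1.056959, 1.662948) → end (x,ẋ)=(2.360548, 5.760903)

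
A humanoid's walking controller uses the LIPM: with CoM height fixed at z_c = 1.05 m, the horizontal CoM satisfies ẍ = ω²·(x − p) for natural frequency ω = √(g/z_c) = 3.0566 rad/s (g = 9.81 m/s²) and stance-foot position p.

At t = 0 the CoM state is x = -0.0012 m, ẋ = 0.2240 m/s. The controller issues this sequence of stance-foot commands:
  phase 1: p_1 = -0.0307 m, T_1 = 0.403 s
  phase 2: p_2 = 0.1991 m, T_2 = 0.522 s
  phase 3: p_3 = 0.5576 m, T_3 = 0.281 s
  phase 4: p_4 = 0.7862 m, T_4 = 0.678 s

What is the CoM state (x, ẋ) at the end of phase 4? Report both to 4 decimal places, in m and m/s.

x = 2.1545, ẋ = 4.3368

phase 1: p=-0.0307, T=0.403, ωT=1.231810, cosh=1.859595, sinh=1.567831; start (x,ẋ)=(-0.001200, 0.224000) → end (x,ẋ)=(0.139055, 0.557920)
phase 2: p=0.1991, T=0.522, ωT=1.595545, cosh=2.566907, sinh=2.364109; start (x,ẋ)=(0.139055, 0.557920) → end (x,ẋ)=(0.476490, 0.998237)
phase 3: p=0.5576, T=0.281, ωT=0.858905, cosh=1.392100, sinh=0.968474; start (x,ẋ)=(0.476490, 0.998237) → end (x,ẋ)=(0.760976, 1.149542)
phase 4: p=0.7862, T=0.678, ωT=2.072375, cosh=4.034776, sinh=3.908889; start (x,ẋ)=(0.760976, 1.149542) → end (x,ẋ)=(2.154500, 4.336764)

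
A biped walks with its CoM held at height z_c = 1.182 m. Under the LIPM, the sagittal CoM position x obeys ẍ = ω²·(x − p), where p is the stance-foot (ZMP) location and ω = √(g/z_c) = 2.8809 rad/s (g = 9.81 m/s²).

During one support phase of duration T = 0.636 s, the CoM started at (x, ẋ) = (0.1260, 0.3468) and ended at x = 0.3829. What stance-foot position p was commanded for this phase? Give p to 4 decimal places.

p = 0.1757

ωT = 2.8809·0.636 = 1.832252; cosh(ωT) = 3.203998, sinh(ωT) = 3.043946
x(T) = p + (x₀−p)·cosh(ωT) + (ẋ₀/ω)·sinh(ωT) ⇒ p·(1 − cosh) = x(T) − x₀·cosh − (ẋ₀/ω)·sinh
numerator   = 0.3829 − (0.1260)·3.203998 − (0.3468/2.8809)·3.043946 = -0.387231
denominator = 1 − 3.203998 = -2.203998
p = -0.387231 / -2.203998 = 0.1757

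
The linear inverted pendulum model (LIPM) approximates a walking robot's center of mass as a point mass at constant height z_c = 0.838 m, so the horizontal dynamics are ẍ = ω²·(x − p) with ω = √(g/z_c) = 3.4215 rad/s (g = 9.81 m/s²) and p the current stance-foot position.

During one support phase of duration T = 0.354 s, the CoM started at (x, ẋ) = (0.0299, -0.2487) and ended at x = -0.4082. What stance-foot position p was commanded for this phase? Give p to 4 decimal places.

p = 0.4249

ωT = 3.4215·0.354 = 1.211211; cosh(ωT) = 1.827692, sinh(ωT) = 1.529856
x(T) = p + (x₀−p)·cosh(ωT) + (ẋ₀/ω)·sinh(ωT) ⇒ p·(1 − cosh) = x(T) − x₀·cosh − (ẋ₀/ω)·sinh
numerator   = -0.4082 − (0.0299)·1.827692 − (-0.2487/3.4215)·1.529856 = -0.351647
denominator = 1 − 1.827692 = -0.827692
p = -0.351647 / -0.827692 = 0.4249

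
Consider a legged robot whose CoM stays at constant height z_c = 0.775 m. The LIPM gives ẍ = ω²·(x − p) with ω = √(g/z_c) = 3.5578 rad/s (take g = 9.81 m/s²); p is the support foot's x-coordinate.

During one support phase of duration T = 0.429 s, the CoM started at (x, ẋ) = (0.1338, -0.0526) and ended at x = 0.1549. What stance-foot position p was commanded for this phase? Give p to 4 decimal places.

ωT = 3.5578·0.429 = 1.526296; cosh(ωT) = 2.409221, sinh(ωT) = 2.191882
x(T) = p + (x₀−p)·cosh(ωT) + (ẋ₀/ω)·sinh(ωT) ⇒ p·(1 − cosh) = x(T) − x₀·cosh − (ẋ₀/ω)·sinh
numerator   = 0.1549 − (0.1338)·2.409221 − (-0.0526/3.5578)·2.191882 = -0.135048
denominator = 1 − 2.409221 = -1.409221
p = -0.135048 / -1.409221 = 0.0958

p = 0.0958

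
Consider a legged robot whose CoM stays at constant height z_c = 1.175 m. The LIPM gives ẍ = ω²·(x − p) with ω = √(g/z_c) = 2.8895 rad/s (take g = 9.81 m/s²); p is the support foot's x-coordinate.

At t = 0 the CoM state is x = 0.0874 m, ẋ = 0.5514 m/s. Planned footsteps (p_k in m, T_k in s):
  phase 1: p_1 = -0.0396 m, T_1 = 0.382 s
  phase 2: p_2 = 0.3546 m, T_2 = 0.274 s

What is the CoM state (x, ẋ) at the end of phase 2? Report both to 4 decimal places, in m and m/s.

x = 0.8832, ẋ = 2.0711

phase 1: p=-0.0396, T=0.382, ωT=1.103789, cosh=1.673591, sinh=1.341979; start (x,ẋ)=(0.087400, 0.551400) → end (x,ẋ)=(0.429034, 1.415280)
phase 2: p=0.3546, T=0.274, ωT=0.791723, cosh=1.330130, sinh=0.877066; start (x,ẋ)=(0.429034, 1.415280) → end (x,ẋ)=(0.883195, 2.071144)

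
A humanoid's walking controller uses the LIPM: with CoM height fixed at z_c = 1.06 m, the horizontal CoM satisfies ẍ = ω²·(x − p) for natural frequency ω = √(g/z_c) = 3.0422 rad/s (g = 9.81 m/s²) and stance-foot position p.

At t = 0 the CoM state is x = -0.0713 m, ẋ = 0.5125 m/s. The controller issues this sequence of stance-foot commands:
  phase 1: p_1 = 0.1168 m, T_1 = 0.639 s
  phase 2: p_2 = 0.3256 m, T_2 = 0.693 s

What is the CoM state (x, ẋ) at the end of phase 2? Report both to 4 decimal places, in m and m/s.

x = -1.1146, ẋ = -4.2853

phase 1: p=0.1168, T=0.639, ωT=1.943966, cosh=3.564769, sinh=3.421634; start (x,ẋ)=(-0.071300, 0.512500) → end (x,ẋ)=(0.022688, -0.131044)
phase 2: p=0.3256, T=0.693, ωT=2.108245, cosh=4.177613, sinh=4.056162; start (x,ẋ)=(0.022688, -0.131044) → end (x,ẋ)=(-1.114571, -4.285285)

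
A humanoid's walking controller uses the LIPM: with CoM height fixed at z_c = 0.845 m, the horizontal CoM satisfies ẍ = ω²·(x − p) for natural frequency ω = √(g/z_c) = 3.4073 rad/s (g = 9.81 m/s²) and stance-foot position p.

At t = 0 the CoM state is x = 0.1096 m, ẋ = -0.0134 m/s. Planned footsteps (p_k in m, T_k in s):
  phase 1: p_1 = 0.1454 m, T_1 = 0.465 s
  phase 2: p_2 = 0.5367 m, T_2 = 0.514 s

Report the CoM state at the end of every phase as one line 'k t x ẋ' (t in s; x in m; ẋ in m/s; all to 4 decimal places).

1 0.4650 0.0453 -0.3189
2 0.9790 -1.1835 -5.6259

phase 1: p=0.1454, T=0.465, ωT=1.584395, cosh=2.540705, sinh=2.335633; start (x,ẋ)=(0.109600, -0.013400) → end (x,ẋ)=(0.045257, -0.318949)
phase 2: p=0.5367, T=0.514, ωT=1.751352, cosh=2.967964, sinh=2.794425; start (x,ẋ)=(0.045257, -0.318949) → end (x,ẋ)=(-1.183464, -5.625873)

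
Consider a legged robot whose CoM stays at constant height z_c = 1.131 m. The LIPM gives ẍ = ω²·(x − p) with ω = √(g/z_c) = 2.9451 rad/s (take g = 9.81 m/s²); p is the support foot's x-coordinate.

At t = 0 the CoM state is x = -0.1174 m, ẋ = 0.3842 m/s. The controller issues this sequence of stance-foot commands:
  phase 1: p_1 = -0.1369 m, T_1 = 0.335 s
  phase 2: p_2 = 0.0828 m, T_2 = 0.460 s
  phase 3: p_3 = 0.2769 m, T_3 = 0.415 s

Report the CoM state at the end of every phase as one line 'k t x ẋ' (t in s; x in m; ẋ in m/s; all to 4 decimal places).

1 0.3350 0.0435 0.6532
2 0.7950 0.4028 1.1407
3 1.2100 1.1095 2.6789

phase 1: p=-0.1369, T=0.335, ωT=0.986609, cosh=1.527481, sinh=1.154642; start (x,ẋ)=(-0.117400, 0.384200) → end (x,ẋ)=(0.043513, 0.653169)
phase 2: p=0.0828, T=0.460, ωT=1.354746, cosh=2.066895, sinh=1.808882; start (x,ẋ)=(0.043513, 0.653169) → end (x,ẋ)=(0.402775, 1.140738)
phase 3: p=0.2769, T=0.415, ωT=1.222217, cosh=1.844640, sinh=1.550064; start (x,ẋ)=(0.402775, 1.140738) → end (x,ẋ)=(1.109487, 2.678884)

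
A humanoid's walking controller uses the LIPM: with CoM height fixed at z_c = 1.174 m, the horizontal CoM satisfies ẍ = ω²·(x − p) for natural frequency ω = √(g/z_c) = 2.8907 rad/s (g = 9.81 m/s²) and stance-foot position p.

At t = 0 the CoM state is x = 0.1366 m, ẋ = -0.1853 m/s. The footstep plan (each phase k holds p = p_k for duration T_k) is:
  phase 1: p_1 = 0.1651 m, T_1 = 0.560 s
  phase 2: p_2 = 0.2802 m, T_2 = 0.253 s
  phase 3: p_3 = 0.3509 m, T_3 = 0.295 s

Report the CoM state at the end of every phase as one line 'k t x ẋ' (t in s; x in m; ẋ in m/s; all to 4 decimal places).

1 0.5600 -0.0651 -0.6857
2 0.8130 -0.3509 -1.6741
3 1.1080 -1.1779 -4.2682

phase 1: p=0.1651, T=0.560, ωT=1.618792, cosh=2.622564, sinh=2.424426; start (x,ẋ)=(0.136600, -0.185300) → end (x,ẋ)=(-0.065054, -0.685697)
phase 2: p=0.2802, T=0.253, ωT=0.731347, cosh=1.279569, sinh=0.798309; start (x,ẋ)=(-0.065054, -0.685697) → end (x,ẋ)=(-0.350941, -1.674130)
phase 3: p=0.3509, T=0.295, ωT=0.852756, cosh=1.386172, sinh=0.959933; start (x,ẋ)=(-0.350941, -1.674130) → end (x,ẋ)=(-1.177912, -4.268156)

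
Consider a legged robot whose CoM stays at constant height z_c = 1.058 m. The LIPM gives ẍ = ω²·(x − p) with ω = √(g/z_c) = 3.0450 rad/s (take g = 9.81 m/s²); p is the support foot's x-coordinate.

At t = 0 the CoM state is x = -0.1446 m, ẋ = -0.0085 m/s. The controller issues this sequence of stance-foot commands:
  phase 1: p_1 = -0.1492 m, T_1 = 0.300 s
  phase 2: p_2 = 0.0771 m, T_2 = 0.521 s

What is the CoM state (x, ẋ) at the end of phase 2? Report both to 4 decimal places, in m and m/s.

phase 1: p=-0.1492, T=0.300, ωT=0.913500, cosh=1.447075, sinh=1.045958; start (x,ẋ)=(-0.144600, -0.008500) → end (x,ẋ)=(-0.145463, 0.002351)
phase 2: p=0.0771, T=0.521, ωT=1.586445, cosh=2.545499, sinh=2.340848; start (x,ẋ)=(-0.145463, 0.002351) → end (x,ẋ)=(-0.487627, -1.580421)

x = -0.4876, ẋ = -1.5804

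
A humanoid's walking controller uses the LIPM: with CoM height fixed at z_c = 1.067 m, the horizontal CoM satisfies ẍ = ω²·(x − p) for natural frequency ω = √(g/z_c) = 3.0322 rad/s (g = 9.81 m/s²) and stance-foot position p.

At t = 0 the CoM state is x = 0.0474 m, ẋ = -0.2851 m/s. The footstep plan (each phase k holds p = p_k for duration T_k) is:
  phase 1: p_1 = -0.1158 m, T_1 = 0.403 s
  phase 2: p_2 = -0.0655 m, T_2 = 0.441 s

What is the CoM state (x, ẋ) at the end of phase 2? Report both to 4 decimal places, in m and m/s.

x = 0.2891, ẋ = 1.0550

phase 1: p=-0.1158, T=0.403, ωT=1.221977, cosh=1.844268, sinh=1.549621; start (x,ẋ)=(0.047400, -0.285100) → end (x,ẋ)=(0.039483, 0.241037)
phase 2: p=-0.0655, T=0.441, ωT=1.337200, cosh=2.035473, sinh=1.772893; start (x,ẋ)=(0.039483, 0.241037) → end (x,ẋ)=(0.289121, 1.054987)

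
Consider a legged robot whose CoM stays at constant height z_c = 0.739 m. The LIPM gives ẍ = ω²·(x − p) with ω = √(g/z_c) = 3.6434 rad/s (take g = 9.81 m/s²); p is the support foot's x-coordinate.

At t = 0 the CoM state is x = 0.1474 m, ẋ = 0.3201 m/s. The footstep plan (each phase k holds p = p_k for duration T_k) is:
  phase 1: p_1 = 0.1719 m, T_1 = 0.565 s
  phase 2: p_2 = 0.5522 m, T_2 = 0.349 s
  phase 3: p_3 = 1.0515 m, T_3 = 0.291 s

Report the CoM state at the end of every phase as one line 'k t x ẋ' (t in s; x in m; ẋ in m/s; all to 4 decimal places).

1 0.5650 0.4129 0.9304
2 0.9140 0.7038 0.9556
3 1.2050 0.8226 -0.0641

phase 1: p=0.1719, T=0.565, ωT=2.058521, cosh=3.981008, sinh=3.853366; start (x,ẋ)=(0.147400, 0.320100) → end (x,ẋ)=(0.412912, 0.930357)
phase 2: p=0.5522, T=0.349, ωT=1.271547, cosh=1.923381, sinh=1.642983; start (x,ẋ)=(0.412912, 0.930357) → end (x,ẋ)=(0.703839, 0.955648)
phase 3: p=1.0515, T=0.291, ωT=1.060229, cosh=1.616705, sinh=1.270328; start (x,ẋ)=(0.703839, 0.955648) → end (x,ẋ)=(0.822637, -0.064083)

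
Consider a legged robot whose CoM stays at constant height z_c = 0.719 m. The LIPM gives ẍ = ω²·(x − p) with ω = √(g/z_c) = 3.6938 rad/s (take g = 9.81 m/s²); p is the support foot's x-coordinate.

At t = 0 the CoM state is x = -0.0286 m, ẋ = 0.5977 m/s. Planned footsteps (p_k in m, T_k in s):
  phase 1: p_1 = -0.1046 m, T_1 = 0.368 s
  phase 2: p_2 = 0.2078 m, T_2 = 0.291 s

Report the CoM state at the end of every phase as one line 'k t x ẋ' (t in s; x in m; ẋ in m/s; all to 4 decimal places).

1 0.3680 0.3473 1.7508
2 0.6590 1.0494 3.5305

phase 1: p=-0.1046, T=0.368, ωT=1.359318, cosh=2.075187, sinh=1.818351; start (x,ẋ)=(-0.028600, 0.597700) → end (x,ẋ)=(0.347345, 1.750803)
phase 2: p=0.2078, T=0.291, ωT=1.074896, cosh=1.635510, sinh=1.294177; start (x,ẋ)=(0.347345, 1.750803) → end (x,ẋ)=(1.049446, 3.530541)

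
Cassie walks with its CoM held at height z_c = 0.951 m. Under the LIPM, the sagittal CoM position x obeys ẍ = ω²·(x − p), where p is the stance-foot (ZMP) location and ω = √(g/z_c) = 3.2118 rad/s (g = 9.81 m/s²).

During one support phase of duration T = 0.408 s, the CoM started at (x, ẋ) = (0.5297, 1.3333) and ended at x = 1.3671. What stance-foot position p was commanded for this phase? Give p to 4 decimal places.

ωT = 3.2118·0.408 = 1.310414; cosh(ωT) = 1.988709, sinh(ωT) = 1.719001
x(T) = p + (x₀−p)·cosh(ωT) + (ẋ₀/ω)·sinh(ωT) ⇒ p·(1 − cosh) = x(T) − x₀·cosh − (ẋ₀/ω)·sinh
numerator   = 1.3671 − (0.5297)·1.988709 − (1.3333/3.2118)·1.719001 = -0.399920
denominator = 1 − 1.988709 = -0.988709
p = -0.399920 / -0.988709 = 0.4045

p = 0.4045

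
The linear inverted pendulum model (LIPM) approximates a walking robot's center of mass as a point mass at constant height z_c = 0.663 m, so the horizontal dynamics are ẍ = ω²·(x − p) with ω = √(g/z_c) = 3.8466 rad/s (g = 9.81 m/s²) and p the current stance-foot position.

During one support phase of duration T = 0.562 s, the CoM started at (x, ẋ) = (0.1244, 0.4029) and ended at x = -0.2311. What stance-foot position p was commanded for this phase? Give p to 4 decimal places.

p = 0.3609

ωT = 3.8466·0.562 = 2.161789; cosh(ωT) = 4.400892, sinh(ωT) = 4.285773
x(T) = p + (x₀−p)·cosh(ωT) + (ẋ₀/ω)·sinh(ωT) ⇒ p·(1 − cosh) = x(T) − x₀·cosh − (ẋ₀/ω)·sinh
numerator   = -0.2311 − (0.1244)·4.400892 − (0.4029/3.8466)·4.285773 = -1.227471
denominator = 1 − 4.400892 = -3.400892
p = -1.227471 / -3.400892 = 0.3609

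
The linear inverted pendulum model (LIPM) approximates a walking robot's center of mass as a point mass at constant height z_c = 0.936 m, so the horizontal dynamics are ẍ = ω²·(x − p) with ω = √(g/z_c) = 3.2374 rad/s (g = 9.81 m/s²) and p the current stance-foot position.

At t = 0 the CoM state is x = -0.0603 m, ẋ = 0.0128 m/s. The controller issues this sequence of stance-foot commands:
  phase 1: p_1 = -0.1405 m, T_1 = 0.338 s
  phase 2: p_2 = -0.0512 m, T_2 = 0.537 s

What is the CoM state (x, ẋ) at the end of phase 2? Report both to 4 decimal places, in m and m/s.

phase 1: p=-0.1405, T=0.338, ωT=1.094241, cosh=1.660854, sinh=1.326061; start (x,ẋ)=(-0.060300, 0.012800) → end (x,ẋ)=(-0.002057, 0.365557)
phase 2: p=-0.0512, T=0.537, ωT=1.738484, cosh=2.932249, sinh=2.756462; start (x,ẋ)=(-0.002057, 0.365557) → end (x,ẋ)=(0.404152, 1.510449)

x = 0.4042, ẋ = 1.5104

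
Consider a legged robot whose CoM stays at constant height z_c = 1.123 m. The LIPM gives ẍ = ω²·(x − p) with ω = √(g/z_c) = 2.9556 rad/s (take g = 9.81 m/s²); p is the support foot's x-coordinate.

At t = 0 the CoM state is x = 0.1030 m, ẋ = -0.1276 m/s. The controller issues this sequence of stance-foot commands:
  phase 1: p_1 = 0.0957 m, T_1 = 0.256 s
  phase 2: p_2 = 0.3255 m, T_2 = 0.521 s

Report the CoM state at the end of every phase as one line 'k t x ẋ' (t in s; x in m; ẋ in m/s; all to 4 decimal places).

1 0.2560 0.0693 -0.1480
2 0.7770 -0.4108 -2.0455

phase 1: p=0.0957, T=0.256, ωT=0.756634, cosh=1.300167, sinh=0.830923; start (x,ẋ)=(0.103000, -0.127600) → end (x,ẋ)=(0.069318, -0.147973)
phase 2: p=0.3255, T=0.521, ωT=1.539868, cosh=2.439191, sinh=2.224782; start (x,ẋ)=(0.069318, -0.147973) → end (x,ẋ)=(-0.410761, -2.045474)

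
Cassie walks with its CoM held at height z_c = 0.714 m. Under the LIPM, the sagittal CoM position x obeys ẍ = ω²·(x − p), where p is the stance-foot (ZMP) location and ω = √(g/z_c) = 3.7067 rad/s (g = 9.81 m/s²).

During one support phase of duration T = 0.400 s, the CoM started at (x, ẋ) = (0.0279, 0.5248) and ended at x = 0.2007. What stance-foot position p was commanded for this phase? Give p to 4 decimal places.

ωT = 3.7067·0.400 = 1.482680; cosh(ωT) = 2.315882, sinh(ωT) = 2.088853
x(T) = p + (x₀−p)·cosh(ωT) + (ẋ₀/ω)·sinh(ωT) ⇒ p·(1 − cosh) = x(T) − x₀·cosh − (ẋ₀/ω)·sinh
numerator   = 0.2007 − (0.0279)·2.315882 − (0.5248/3.7067)·2.088853 = -0.159656
denominator = 1 − 2.315882 = -1.315882
p = -0.159656 / -1.315882 = 0.1213

p = 0.1213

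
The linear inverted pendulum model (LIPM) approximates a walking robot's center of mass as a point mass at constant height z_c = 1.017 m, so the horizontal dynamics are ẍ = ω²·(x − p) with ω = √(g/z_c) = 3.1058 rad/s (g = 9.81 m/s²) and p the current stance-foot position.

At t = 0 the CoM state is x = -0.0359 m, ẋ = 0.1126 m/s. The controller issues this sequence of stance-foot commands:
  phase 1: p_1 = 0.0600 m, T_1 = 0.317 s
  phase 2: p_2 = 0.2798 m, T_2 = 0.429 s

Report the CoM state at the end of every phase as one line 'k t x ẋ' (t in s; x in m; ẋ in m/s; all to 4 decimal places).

phase 1: p=0.0600, T=0.317, ωT=0.984539, cosh=1.525094, sinh=1.151483; start (x,ẋ)=(-0.035900, 0.112600) → end (x,ẋ)=(-0.044510, -0.171239)
phase 2: p=0.2798, T=0.429, ωT=1.332388, cosh=2.026965, sinh=1.763119; start (x,ẋ)=(-0.044510, -0.171239) → end (x,ẋ)=(-0.474775, -2.122982)

1 0.3170 -0.0445 -0.1712
2 0.7460 -0.4748 -2.1230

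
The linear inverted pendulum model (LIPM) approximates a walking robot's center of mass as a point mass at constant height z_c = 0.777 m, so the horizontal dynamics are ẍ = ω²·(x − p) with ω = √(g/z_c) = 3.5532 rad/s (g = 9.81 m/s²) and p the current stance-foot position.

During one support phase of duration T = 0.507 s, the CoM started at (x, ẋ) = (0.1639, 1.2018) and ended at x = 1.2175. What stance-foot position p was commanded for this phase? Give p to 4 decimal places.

p = 0.1369

ωT = 3.5532·0.507 = 1.801472; cosh(ωT) = 3.111809, sinh(ωT) = 2.946753
x(T) = p + (x₀−p)·cosh(ωT) + (ẋ₀/ω)·sinh(ωT) ⇒ p·(1 − cosh) = x(T) − x₀·cosh − (ẋ₀/ω)·sinh
numerator   = 1.2175 − (0.1639)·3.111809 − (1.2018/3.5532)·2.946753 = -0.289207
denominator = 1 − 3.111809 = -2.111809
p = -0.289207 / -2.111809 = 0.1369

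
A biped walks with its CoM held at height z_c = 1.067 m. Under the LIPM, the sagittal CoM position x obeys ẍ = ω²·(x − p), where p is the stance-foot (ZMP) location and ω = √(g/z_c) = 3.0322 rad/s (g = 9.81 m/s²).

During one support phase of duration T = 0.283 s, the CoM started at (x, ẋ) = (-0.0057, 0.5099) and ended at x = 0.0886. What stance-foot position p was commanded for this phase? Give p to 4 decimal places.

ωT = 3.0322·0.283 = 0.858113; cosh(ωT) = 1.391333, sinh(ωT) = 0.967372
x(T) = p + (x₀−p)·cosh(ωT) + (ẋ₀/ω)·sinh(ωT) ⇒ p·(1 − cosh) = x(T) − x₀·cosh − (ẋ₀/ω)·sinh
numerator   = 0.0886 − (-0.0057)·1.391333 − (0.5099/3.0322)·0.967372 = -0.066144
denominator = 1 − 1.391333 = -0.391333
p = -0.066144 / -0.391333 = 0.1690

p = 0.1690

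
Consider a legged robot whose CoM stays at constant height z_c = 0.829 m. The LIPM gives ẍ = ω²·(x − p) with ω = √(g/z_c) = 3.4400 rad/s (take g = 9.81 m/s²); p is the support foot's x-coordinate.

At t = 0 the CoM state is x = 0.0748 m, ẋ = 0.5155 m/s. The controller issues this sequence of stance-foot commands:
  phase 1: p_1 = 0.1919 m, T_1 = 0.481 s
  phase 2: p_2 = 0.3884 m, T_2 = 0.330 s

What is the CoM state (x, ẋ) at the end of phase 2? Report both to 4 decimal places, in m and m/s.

x = 0.3095, ẋ = 0.0022

phase 1: p=0.1919, T=0.481, ωT=1.654640, cosh=2.711179, sinh=2.520018; start (x,ẋ)=(0.074800, 0.515500) → end (x,ẋ)=(0.252057, 0.382489)
phase 2: p=0.3884, T=0.330, ωT=1.135200, cosh=1.716577, sinh=1.395219; start (x,ẋ)=(0.252057, 0.382489) → end (x,ẋ)=(0.309490, 0.002188)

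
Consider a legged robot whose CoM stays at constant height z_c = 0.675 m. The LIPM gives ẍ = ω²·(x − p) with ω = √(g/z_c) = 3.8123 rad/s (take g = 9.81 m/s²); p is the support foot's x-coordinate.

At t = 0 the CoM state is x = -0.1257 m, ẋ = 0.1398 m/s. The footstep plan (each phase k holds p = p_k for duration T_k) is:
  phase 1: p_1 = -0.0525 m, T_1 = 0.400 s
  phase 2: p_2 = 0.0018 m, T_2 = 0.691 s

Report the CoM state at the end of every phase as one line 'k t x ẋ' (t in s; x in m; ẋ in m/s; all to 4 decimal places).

1 0.4000 -0.1484 -0.2744
2 1.0910 -1.5486 -5.8893

phase 1: p=-0.0525, T=0.400, ωT=1.524920, cosh=2.406207, sinh=2.188569; start (x,ẋ)=(-0.125700, 0.139800) → end (x,ẋ)=(-0.148378, -0.274355)
phase 2: p=0.0018, T=0.691, ωT=2.634299, cosh=7.002658, sinh=6.930888; start (x,ẋ)=(-0.148378, -0.274355) → end (x,ẋ)=(-1.548631, -5.889307)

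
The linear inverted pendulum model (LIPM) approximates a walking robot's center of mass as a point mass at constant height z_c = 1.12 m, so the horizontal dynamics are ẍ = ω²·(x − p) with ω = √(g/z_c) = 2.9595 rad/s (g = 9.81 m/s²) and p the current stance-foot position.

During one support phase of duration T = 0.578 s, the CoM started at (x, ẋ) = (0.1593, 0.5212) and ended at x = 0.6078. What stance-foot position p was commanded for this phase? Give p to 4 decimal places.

ωT = 2.9595·0.578 = 1.710591; cosh(ωT) = 2.856494, sinh(ωT) = 2.675736
x(T) = p + (x₀−p)·cosh(ωT) + (ẋ₀/ω)·sinh(ωT) ⇒ p·(1 − cosh) = x(T) − x₀·cosh − (ẋ₀/ω)·sinh
numerator   = 0.6078 − (0.1593)·2.856494 − (0.5212/2.9595)·2.675736 = -0.318466
denominator = 1 − 2.856494 = -1.856494
p = -0.318466 / -1.856494 = 0.1715

p = 0.1715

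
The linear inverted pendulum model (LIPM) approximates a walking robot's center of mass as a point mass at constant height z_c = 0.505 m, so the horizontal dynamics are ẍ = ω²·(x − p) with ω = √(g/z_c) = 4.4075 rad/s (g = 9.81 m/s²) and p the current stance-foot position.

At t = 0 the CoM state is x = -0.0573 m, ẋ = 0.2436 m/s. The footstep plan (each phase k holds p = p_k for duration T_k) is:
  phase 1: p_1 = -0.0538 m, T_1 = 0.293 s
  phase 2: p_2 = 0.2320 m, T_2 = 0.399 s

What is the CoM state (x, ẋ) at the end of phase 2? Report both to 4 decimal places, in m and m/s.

x = -0.0769, ẋ = -1.1321

phase 1: p=-0.0538, T=0.293, ωT=1.291397, cosh=1.956377, sinh=1.681490; start (x,ẋ)=(-0.057300, 0.243600) → end (x,ẋ)=(0.032288, 0.450634)
phase 2: p=0.2320, T=0.399, ωT=1.758593, cosh=2.988275, sinh=2.815987; start (x,ẋ)=(0.032288, 0.450634) → end (x,ẋ)=(-0.076881, -1.132103)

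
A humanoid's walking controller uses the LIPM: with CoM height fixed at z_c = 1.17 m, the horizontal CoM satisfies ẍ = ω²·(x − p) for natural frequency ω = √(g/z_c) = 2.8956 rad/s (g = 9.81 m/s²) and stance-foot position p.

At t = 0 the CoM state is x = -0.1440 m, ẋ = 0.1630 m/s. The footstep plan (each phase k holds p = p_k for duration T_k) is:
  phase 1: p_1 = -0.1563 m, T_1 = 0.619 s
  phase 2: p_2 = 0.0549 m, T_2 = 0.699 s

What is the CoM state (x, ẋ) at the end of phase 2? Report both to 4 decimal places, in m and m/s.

phase 1: p=-0.1563, T=0.619, ωT=1.792376, cosh=3.085133, sinh=2.918569; start (x,ẋ)=(-0.144000, 0.163000) → end (x,ẋ)=(0.045940, 0.606824)
phase 2: p=0.0549, T=0.699, ωT=2.024024, cosh=3.850423, sinh=3.718300; start (x,ẋ)=(0.045940, 0.606824) → end (x,ẋ)=(0.799636, 2.240061)

x = 0.7996, ẋ = 2.2401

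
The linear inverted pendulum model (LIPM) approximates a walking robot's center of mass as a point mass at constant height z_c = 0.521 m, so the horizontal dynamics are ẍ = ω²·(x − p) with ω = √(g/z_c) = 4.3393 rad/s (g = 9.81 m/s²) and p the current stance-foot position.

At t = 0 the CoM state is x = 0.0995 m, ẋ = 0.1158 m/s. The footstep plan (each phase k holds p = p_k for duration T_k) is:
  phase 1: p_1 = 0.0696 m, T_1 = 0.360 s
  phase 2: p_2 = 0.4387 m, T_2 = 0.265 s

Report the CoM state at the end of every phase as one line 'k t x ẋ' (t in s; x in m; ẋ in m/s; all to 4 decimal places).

phase 1: p=0.0696, T=0.360, ωT=1.562148, cosh=2.489370, sinh=2.279684; start (x,ẋ)=(0.099500, 0.115800) → end (x,ẋ)=(0.204869, 0.584047)
phase 2: p=0.4387, T=0.265, ωT=1.149914, cosh=1.737293, sinh=1.420630; start (x,ẋ)=(0.204869, 0.584047) → end (x,ẋ)=(0.223675, -0.426802)

1 0.3600 0.2049 0.5840
2 0.6250 0.2237 -0.4268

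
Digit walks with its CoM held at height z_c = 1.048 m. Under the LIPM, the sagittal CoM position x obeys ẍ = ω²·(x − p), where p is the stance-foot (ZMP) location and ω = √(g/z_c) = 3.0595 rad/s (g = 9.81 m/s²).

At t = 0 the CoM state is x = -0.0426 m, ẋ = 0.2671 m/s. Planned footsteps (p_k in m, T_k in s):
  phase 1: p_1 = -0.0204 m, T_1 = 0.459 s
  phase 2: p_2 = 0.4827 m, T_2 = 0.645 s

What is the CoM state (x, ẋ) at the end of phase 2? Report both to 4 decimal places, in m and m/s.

x = -0.4102, ẋ = -2.5064

phase 1: p=-0.0204, T=0.459, ωT=1.404311, cosh=2.159127, sinh=1.913591; start (x,ẋ)=(-0.042600, 0.267100) → end (x,ẋ)=(0.098727, 0.446730)
phase 2: p=0.4827, T=0.645, ωT=1.973378, cosh=3.666962, sinh=3.527975; start (x,ẋ)=(0.098727, 0.446730) → end (x,ẋ)=(-0.410179, -2.506397)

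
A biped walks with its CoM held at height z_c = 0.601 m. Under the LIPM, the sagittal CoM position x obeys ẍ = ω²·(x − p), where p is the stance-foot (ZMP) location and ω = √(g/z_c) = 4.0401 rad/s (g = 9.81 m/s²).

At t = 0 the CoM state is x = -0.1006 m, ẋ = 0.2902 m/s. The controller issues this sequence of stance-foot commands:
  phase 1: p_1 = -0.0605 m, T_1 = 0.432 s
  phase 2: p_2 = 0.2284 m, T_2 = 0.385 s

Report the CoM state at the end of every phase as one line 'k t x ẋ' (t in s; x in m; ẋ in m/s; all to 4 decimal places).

1 0.4320 0.0206 0.4066
2 0.8170 -0.0580 -0.8939

phase 1: p=-0.0605, T=0.432, ωT=1.745323, cosh=2.951170, sinh=2.776582; start (x,ẋ)=(-0.100600, 0.290200) → end (x,ẋ)=(0.020600, 0.406601)
phase 2: p=0.2284, T=0.385, ωT=1.555438, cosh=2.474130, sinh=2.263033; start (x,ẋ)=(0.020600, 0.406601) → end (x,ẋ)=(-0.057970, -0.893909)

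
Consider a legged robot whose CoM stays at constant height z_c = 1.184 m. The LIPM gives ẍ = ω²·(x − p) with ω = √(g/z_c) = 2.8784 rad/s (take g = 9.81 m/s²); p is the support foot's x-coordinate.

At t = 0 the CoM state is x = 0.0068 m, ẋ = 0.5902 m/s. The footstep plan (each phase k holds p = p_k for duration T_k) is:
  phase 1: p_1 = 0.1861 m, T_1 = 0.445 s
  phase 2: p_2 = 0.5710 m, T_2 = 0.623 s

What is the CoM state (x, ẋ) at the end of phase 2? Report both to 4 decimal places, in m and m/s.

x = -0.3479, ẋ = -2.4094

phase 1: p=0.1861, T=0.445, ωT=1.280888, cosh=1.938813, sinh=1.661022; start (x,ẋ)=(0.006800, 0.590200) → end (x,ẋ)=(0.179054, 0.287038)
phase 2: p=0.5710, T=0.623, ωT=1.793243, cosh=3.087664, sinh=2.921245; start (x,ẋ)=(0.179054, 0.287038) → end (x,ẋ)=(-0.347886, -2.409401)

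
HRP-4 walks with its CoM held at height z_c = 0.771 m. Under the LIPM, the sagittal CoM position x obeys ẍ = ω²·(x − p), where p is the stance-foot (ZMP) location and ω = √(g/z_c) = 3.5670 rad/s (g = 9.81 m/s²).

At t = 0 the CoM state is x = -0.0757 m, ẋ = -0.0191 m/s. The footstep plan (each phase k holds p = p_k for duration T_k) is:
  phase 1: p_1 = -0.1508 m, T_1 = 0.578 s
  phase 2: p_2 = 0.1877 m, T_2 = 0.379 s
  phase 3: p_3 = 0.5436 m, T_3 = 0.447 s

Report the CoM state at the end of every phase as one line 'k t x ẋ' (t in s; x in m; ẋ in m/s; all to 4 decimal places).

phase 1: p=-0.1508, T=0.578, ωT=2.061726, cosh=3.993379, sinh=3.866145; start (x,ẋ)=(-0.075700, -0.019100) → end (x,ẋ)=(0.128401, 0.959396)
phase 2: p=0.1877, T=0.379, ωT=1.351893, cosh=2.061742, sinh=1.802992; start (x,ẋ)=(0.128401, 0.959396) → end (x,ẋ)=(0.550381, 1.596659)
phase 3: p=0.5436, T=0.447, ωT=1.594449, cosh=2.564317, sinh=2.361297; start (x,ẋ)=(0.550381, 1.596659) → end (x,ẋ)=(1.617952, 4.151457)

1 0.5780 0.1284 0.9594
2 0.9570 0.5504 1.5967
3 1.4040 1.6180 4.1515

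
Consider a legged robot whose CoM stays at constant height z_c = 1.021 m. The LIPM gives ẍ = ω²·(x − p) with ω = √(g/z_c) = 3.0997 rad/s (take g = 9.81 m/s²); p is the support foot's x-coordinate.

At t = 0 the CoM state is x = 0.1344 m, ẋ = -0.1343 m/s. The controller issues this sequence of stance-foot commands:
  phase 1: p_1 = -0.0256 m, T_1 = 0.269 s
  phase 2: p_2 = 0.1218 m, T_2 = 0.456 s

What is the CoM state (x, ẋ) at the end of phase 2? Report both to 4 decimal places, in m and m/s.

x = 0.3637, ẋ = 0.7943

phase 1: p=-0.0256, T=0.269, ωT=0.833819, cosh=1.368241, sinh=0.933854; start (x,ẋ)=(0.134400, -0.134300) → end (x,ẋ)=(0.152858, 0.279392)
phase 2: p=0.1218, T=0.456, ωT=1.413463, cosh=2.176732, sinh=1.933433; start (x,ẋ)=(0.152858, 0.279392) → end (x,ẋ)=(0.363674, 0.794292)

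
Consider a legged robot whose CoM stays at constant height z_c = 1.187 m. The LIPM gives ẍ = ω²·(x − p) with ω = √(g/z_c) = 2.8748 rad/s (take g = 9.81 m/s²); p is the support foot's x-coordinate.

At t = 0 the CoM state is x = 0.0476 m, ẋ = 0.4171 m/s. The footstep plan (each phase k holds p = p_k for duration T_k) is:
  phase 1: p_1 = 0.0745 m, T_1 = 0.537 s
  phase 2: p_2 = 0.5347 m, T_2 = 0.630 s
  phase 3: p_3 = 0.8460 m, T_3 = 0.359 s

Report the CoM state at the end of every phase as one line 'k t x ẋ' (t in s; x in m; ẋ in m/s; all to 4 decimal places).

1 0.5370 0.3328 0.8482
2 1.1670 0.7791 0.9361
3 1.5260 1.1392 1.2448

phase 1: p=0.0745, T=0.537, ωT=1.543768, cosh=2.447886, sinh=2.234311; start (x,ẋ)=(0.047600, 0.417100) → end (x,ẋ)=(0.332824, 0.848229)
phase 2: p=0.5347, T=0.630, ωT=1.811124, cosh=3.140395, sinh=2.976925; start (x,ẋ)=(0.332824, 0.848229) → end (x,ẋ)=(0.779093, 0.936111)
phase 3: p=0.8460, T=0.359, ωT=1.032053, cosh=1.581549, sinh=1.225274; start (x,ẋ)=(0.779093, 0.936111) → end (x,ẋ)=(1.139165, 1.244831)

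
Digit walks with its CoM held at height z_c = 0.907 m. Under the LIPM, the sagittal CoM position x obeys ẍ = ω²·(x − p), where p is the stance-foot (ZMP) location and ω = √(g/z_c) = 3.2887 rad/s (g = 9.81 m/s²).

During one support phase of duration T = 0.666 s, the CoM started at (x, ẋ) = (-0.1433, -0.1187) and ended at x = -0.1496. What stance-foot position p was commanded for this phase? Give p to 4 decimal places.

ωT = 3.2887·0.666 = 2.190274; cosh(ωT) = 4.524775, sinh(ωT) = 4.412889
x(T) = p + (x₀−p)·cosh(ωT) + (ẋ₀/ω)·sinh(ωT) ⇒ p·(1 − cosh) = x(T) − x₀·cosh − (ẋ₀/ω)·sinh
numerator   = -0.1496 − (-0.1433)·4.524775 − (-0.1187/3.2887)·4.412889 = 0.658076
denominator = 1 − 4.524775 = -3.524775
p = 0.658076 / -3.524775 = -0.1867

p = -0.1867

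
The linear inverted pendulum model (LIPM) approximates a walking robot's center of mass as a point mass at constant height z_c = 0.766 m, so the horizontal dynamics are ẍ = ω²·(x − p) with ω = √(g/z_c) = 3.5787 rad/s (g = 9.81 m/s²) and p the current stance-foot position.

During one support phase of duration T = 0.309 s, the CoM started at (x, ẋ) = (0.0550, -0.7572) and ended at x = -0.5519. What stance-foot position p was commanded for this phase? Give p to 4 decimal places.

ωT = 3.5787·0.309 = 1.105818; cosh(ωT) = 1.676318, sinh(ωT) = 1.345378
x(T) = p + (x₀−p)·cosh(ωT) + (ẋ₀/ω)·sinh(ωT) ⇒ p·(1 − cosh) = x(T) − x₀·cosh − (ẋ₀/ω)·sinh
numerator   = -0.5519 − (0.0550)·1.676318 − (-0.7572/3.5787)·1.345378 = -0.359435
denominator = 1 − 1.676318 = -0.676318
p = -0.359435 / -0.676318 = 0.5315

p = 0.5315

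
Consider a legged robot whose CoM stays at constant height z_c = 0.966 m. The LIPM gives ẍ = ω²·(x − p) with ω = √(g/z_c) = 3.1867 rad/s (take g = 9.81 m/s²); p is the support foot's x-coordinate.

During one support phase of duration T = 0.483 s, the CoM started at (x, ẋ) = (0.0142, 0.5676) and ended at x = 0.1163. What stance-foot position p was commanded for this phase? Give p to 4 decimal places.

ωT = 3.1867·0.483 = 1.539176; cosh(ωT) = 2.437653, sinh(ωT) = 2.223095
x(T) = p + (x₀−p)·cosh(ωT) + (ẋ₀/ω)·sinh(ωT) ⇒ p·(1 − cosh) = x(T) − x₀·cosh − (ẋ₀/ω)·sinh
numerator   = 0.1163 − (0.0142)·2.437653 − (0.5676/3.1867)·2.223095 = -0.314282
denominator = 1 − 2.437653 = -1.437653
p = -0.314282 / -1.437653 = 0.2186

p = 0.2186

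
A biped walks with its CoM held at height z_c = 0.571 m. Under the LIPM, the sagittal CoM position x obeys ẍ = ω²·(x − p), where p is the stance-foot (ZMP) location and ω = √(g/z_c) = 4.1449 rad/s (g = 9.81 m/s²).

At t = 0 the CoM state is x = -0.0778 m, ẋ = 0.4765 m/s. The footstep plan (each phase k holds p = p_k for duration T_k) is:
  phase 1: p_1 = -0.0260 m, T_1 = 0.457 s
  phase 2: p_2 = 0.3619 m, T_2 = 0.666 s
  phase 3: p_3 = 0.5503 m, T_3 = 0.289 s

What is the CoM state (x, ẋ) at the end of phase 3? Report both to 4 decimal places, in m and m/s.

phase 1: p=-0.0260, T=0.457, ωT=1.894219, cosh=3.398896, sinh=3.248461; start (x,ẋ)=(-0.077800, 0.476500) → end (x,ẋ)=(0.171382, 0.922111)
phase 2: p=0.3619, T=0.666, ωT=2.760503, cosh=7.935529, sinh=7.872269; start (x,ẋ)=(0.171382, 0.922111) → end (x,ẋ)=(0.601373, 1.100878)
phase 3: p=0.5503, T=0.289, ωT=1.197876, cosh=1.807454, sinh=1.505619; start (x,ẋ)=(0.601373, 1.100878) → end (x,ẋ)=(1.042501, 2.308512)

x = 1.0425, ẋ = 2.3085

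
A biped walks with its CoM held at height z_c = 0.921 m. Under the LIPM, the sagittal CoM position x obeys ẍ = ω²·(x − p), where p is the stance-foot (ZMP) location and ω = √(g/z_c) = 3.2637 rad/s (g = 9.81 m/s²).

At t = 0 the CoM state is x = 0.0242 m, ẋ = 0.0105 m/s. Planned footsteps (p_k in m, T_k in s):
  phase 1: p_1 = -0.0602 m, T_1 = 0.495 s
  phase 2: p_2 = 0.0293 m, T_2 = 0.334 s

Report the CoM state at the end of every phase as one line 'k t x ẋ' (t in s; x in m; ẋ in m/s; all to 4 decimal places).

1 0.4950 0.1683 0.6929
2 0.8290 0.5394 1.7453

phase 1: p=-0.0602, T=0.495, ωT=1.615531, cosh=2.614673, sinh=2.415888; start (x,ẋ)=(0.024200, 0.010500) → end (x,ẋ)=(0.168251, 0.692926)
phase 2: p=0.0293, T=0.334, ωT=1.090076, cosh=1.655345, sinh=1.319154; start (x,ẋ)=(0.168251, 0.692926) → end (x,ẋ)=(0.539385, 1.745259)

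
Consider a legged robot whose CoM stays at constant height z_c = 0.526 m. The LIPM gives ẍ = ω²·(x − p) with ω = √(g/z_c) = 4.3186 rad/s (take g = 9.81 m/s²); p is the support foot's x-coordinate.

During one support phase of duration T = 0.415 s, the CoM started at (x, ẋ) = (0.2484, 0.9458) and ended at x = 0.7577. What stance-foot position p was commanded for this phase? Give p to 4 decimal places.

ωT = 4.3186·0.415 = 1.792219; cosh(ωT) = 3.084674, sinh(ωT) = 2.918084
x(T) = p + (x₀−p)·cosh(ωT) + (ẋ₀/ω)·sinh(ωT) ⇒ p·(1 − cosh) = x(T) − x₀·cosh − (ẋ₀/ω)·sinh
numerator   = 0.7577 − (0.2484)·3.084674 − (0.9458/4.3186)·2.918084 = -0.647611
denominator = 1 − 3.084674 = -2.084674
p = -0.647611 / -2.084674 = 0.3107

p = 0.3107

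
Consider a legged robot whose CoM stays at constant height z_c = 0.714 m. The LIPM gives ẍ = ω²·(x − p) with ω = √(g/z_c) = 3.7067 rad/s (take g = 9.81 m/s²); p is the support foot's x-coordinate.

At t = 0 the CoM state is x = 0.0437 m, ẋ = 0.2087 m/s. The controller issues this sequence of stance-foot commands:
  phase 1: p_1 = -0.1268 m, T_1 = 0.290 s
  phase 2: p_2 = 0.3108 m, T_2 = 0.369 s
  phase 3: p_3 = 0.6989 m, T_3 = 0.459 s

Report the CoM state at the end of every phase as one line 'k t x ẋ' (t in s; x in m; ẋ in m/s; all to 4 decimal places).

1 0.2900 0.2249 1.1593
2 0.6590 0.7055 1.8393
3 1.1180 2.0323 5.2738

phase 1: p=-0.1268, T=0.290, ωT=1.074943, cosh=1.635572, sinh=1.294254; start (x,ẋ)=(0.043700, 0.208700) → end (x,ẋ)=(0.224936, 1.159303)
phase 2: p=0.3108, T=0.369, ωT=1.367772, cosh=2.090634, sinh=1.835960; start (x,ẋ)=(0.224936, 1.159303) → end (x,ẋ)=(0.705502, 1.839342)
phase 3: p=0.6989, T=0.459, ωT=1.701375, cosh=2.831957, sinh=2.649524; start (x,ẋ)=(0.705502, 1.839342) → end (x,ẋ)=(2.032346, 5.273776)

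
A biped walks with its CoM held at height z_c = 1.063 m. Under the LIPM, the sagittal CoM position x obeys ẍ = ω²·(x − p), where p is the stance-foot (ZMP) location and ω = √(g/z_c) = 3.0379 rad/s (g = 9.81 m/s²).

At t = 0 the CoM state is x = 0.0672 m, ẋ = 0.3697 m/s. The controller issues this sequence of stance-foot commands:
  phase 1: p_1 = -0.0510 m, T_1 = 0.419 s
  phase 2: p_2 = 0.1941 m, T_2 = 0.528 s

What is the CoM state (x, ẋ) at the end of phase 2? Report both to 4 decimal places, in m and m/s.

phase 1: p=-0.0510, T=0.419, ωT=1.272880, cosh=1.925573, sinh=1.645549; start (x,ẋ)=(0.067200, 0.369700) → end (x,ẋ)=(0.376859, 1.302768)
phase 2: p=0.1941, T=0.528, ωT=1.604011, cosh=2.587014, sinh=2.385926; start (x,ẋ)=(0.376859, 1.302768) → end (x,ẋ)=(1.690078, 4.694957)

x = 1.6901, ẋ = 4.6950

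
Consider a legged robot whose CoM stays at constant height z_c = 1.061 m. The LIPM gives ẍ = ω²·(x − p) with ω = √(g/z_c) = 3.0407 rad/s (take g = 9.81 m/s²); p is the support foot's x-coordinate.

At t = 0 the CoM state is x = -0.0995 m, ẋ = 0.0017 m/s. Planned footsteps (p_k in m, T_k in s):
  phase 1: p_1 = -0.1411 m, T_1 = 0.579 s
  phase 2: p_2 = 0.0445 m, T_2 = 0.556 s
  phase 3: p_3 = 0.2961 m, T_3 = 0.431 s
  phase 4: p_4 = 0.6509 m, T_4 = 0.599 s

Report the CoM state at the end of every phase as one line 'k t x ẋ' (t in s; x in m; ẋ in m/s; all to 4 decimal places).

1 0.5790 -0.0150 0.3620
2 1.1350 0.1896 0.5413
3 1.5660 0.3904 0.5199
4 2.1650 0.3392 -0.7355

phase 1: p=-0.1411, T=0.579, ωT=1.760565, cosh=2.993836, sinh=2.821888; start (x,ẋ)=(-0.099500, 0.001700) → end (x,ẋ)=(-0.014979, 0.362039)
phase 2: p=0.0445, T=0.556, ωT=1.690629, cosh=2.803648, sinh=2.619244; start (x,ẋ)=(-0.014979, 0.362039) → end (x,ẋ)=(0.189601, 0.541321)
phase 3: p=0.2961, T=0.431, ωT=1.310542, cosh=1.988928, sinh=1.719254; start (x,ẋ)=(0.189601, 0.541321) → end (x,ẋ)=(0.390352, 0.519900)
phase 4: p=0.6509, T=0.599, ωT=1.821379, cosh=3.171090, sinh=3.009287; start (x,ẋ)=(0.390352, 0.519900) → end (x,ẋ)=(0.339207, -0.735455)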